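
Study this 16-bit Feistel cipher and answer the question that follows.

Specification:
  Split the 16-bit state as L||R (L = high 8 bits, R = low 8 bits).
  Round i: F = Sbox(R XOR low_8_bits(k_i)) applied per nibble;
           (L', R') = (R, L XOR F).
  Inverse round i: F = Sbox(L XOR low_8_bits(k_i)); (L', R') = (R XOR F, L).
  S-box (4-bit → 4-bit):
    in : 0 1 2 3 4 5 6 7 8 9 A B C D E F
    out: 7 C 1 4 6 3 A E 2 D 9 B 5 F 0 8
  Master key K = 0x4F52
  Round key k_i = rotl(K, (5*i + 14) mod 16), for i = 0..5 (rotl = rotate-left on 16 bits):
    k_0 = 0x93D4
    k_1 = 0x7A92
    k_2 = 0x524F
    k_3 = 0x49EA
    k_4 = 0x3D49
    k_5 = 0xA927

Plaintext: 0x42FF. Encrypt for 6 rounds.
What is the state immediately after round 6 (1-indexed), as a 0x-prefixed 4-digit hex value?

0x6A79

s_0 = plaintext = 0x42FF
s_1 = Round(s_0, k_0) = 0xFF59
s_2 = Round(s_1, k_1) = 0x59A4
s_3 = Round(s_2, k_2) = 0xA452
s_4 = Round(s_3, k_3) = 0x5216
s_5 = Round(s_4, k_4) = 0x166A
s_6 = Round(s_5, k_5) = 0x6A79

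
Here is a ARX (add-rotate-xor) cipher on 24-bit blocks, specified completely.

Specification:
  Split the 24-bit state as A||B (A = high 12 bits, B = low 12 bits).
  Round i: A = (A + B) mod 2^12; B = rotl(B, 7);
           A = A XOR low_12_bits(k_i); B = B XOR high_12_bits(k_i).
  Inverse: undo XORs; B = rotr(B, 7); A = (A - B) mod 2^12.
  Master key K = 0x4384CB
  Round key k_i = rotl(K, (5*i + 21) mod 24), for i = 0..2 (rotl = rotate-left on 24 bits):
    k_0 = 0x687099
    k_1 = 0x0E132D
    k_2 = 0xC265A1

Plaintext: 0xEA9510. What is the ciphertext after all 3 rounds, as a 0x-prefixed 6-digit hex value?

s_0 = plaintext = 0xEA9510
s_1 = Round(s_0, k_0) = 0x320EAF
s_2 = Round(s_1, k_1) = 0x2E2714
s_3 = Round(s_2, k_2) = 0xC5761E

0xC5761E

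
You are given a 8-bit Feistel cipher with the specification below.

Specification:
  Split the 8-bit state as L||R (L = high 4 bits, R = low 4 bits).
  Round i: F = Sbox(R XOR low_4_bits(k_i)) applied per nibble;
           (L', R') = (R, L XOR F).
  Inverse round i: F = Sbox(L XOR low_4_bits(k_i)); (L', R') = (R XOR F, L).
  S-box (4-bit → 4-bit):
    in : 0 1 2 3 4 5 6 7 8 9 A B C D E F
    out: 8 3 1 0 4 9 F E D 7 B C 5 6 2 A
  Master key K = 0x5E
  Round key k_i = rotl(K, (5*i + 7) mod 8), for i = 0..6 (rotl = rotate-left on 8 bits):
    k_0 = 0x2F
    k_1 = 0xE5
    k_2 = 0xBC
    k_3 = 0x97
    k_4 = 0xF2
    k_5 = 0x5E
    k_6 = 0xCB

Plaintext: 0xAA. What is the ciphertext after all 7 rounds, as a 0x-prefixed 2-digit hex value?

0x11

s_0 = plaintext = 0xAA
s_1 = Round(s_0, k_0) = 0xA3
s_2 = Round(s_1, k_1) = 0x35
s_3 = Round(s_2, k_2) = 0x54
s_4 = Round(s_3, k_3) = 0x45
s_5 = Round(s_4, k_4) = 0x5A
s_6 = Round(s_5, k_5) = 0xA1
s_7 = Round(s_6, k_6) = 0x11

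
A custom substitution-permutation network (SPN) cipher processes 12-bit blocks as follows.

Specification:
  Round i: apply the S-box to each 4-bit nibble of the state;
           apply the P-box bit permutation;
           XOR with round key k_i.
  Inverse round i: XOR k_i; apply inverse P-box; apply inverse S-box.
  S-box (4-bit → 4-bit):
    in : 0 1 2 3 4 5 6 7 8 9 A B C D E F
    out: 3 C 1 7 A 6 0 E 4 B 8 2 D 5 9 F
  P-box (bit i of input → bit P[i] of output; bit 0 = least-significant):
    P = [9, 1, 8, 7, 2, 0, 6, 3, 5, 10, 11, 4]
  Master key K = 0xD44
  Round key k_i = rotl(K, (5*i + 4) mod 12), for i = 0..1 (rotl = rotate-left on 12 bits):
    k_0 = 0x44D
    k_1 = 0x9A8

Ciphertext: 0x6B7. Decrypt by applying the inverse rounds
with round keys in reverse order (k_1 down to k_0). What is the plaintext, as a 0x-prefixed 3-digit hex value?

0xACF

s_0 = ciphertext = 0x6B7
s_1 = InvRound(s_0, k_1) = 0x793
s_2 = InvRound(s_1, k_0) = 0xACF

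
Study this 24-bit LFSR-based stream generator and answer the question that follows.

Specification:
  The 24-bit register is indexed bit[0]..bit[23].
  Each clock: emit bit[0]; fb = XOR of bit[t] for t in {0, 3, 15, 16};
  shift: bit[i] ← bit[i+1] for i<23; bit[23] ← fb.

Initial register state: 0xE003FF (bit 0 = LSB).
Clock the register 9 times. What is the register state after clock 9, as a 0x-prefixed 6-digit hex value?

0x507001

reg_0 = 0xE003FF
clock 1: out=1, reg = 0x7001FF
clock 2: out=1, reg = 0x3800FF
clock 3: out=1, reg = 0x1C007F
clock 4: out=1, reg = 0x0E003F
clock 5: out=1, reg = 0x07001F
clock 6: out=1, reg = 0x83800F
clock 7: out=1, reg = 0x41C007
clock 8: out=1, reg = 0xA0E003
clock 9: out=1, reg = 0x507001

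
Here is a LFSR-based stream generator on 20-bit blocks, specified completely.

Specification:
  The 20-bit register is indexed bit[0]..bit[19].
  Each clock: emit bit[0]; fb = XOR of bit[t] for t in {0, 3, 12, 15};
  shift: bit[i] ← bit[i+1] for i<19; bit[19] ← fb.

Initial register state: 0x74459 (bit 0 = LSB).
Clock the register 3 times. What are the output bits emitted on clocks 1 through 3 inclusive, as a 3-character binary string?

100

reg_0 = 0x74459
clock 1: out=1, reg = 0x3A22C
clock 2: out=0, reg = 0x1D116
clock 3: out=0, reg = 0x0E88B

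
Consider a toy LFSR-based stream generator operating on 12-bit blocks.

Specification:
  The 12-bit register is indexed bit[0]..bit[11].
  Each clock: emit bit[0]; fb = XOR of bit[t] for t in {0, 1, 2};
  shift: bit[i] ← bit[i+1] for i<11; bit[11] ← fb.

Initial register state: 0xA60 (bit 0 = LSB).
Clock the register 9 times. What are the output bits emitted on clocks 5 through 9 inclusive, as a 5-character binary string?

reg_0 = 0xA60
clock 1: out=0, reg = 0x530
clock 2: out=0, reg = 0x298
clock 3: out=0, reg = 0x14C
clock 4: out=0, reg = 0x8A6
clock 5: out=0, reg = 0x453
clock 6: out=1, reg = 0x229
clock 7: out=1, reg = 0x914
clock 8: out=0, reg = 0xC8A
clock 9: out=0, reg = 0xE45

01100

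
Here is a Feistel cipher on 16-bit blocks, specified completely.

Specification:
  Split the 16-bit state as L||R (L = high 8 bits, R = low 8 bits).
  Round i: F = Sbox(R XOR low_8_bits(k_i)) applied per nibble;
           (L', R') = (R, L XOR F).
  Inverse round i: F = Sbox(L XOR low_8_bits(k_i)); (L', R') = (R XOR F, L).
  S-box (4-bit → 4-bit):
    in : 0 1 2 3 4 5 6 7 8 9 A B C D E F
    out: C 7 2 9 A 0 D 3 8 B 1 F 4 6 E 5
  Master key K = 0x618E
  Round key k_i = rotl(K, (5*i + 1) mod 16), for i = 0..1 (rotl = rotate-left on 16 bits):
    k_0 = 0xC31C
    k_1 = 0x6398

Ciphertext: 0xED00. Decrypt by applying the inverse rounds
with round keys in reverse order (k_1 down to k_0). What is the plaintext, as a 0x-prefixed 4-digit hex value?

0xC930

s_0 = ciphertext = 0xED00
s_1 = InvRound(s_0, k_1) = 0x30ED
s_2 = InvRound(s_1, k_0) = 0xC930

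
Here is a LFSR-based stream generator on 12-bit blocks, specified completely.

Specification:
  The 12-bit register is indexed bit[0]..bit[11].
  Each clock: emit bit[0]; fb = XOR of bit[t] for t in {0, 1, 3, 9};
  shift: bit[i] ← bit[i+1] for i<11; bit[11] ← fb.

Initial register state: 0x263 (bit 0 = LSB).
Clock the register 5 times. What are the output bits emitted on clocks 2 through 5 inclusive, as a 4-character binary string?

reg_0 = 0x263
clock 1: out=1, reg = 0x931
clock 2: out=1, reg = 0xC98
clock 3: out=0, reg = 0xE4C
clock 4: out=0, reg = 0x726
clock 5: out=0, reg = 0x393

1000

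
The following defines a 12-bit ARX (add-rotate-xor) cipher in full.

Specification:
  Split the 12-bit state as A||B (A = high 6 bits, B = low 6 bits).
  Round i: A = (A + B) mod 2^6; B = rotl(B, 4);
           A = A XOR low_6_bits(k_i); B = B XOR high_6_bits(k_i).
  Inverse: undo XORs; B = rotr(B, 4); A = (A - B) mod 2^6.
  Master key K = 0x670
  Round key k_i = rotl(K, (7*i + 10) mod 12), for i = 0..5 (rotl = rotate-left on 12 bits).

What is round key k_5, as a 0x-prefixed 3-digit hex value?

K = 0x670
k_0 = rotl(K, (7*0+10) mod 12) = rotl(K, 10) = 0x19C
k_1 = rotl(K, (7*1+10) mod 12) = rotl(K, 5) = 0xE0C
k_2 = rotl(K, (7*2+10) mod 12) = rotl(K, 0) = 0x670
k_3 = rotl(K, (7*3+10) mod 12) = rotl(K, 7) = 0x833
k_4 = rotl(K, (7*4+10) mod 12) = rotl(K, 2) = 0x9C1
k_5 = rotl(K, (7*5+10) mod 12) = rotl(K, 9) = 0x0CE

0x0CE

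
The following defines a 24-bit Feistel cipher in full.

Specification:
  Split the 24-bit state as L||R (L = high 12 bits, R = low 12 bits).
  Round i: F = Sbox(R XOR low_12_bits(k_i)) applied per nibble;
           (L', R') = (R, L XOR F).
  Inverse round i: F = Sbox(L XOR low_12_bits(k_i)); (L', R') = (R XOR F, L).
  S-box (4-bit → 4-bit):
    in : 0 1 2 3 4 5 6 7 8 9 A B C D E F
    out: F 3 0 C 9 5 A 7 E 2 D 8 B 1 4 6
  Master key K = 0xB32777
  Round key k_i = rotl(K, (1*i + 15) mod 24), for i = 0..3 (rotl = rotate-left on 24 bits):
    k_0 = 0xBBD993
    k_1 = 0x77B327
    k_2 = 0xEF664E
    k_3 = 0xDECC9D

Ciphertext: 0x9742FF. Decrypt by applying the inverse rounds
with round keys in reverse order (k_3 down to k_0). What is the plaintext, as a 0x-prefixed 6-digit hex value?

s_0 = ciphertext = 0x9742FF
s_1 = InvRound(s_0, k_3) = 0x7BD974
s_2 = InvRound(s_1, k_2) = 0xA187BD
s_3 = InvRound(s_2, k_1) = 0x57BA18
s_4 = InvRound(s_3, k_0) = 0x15657B

0x15657B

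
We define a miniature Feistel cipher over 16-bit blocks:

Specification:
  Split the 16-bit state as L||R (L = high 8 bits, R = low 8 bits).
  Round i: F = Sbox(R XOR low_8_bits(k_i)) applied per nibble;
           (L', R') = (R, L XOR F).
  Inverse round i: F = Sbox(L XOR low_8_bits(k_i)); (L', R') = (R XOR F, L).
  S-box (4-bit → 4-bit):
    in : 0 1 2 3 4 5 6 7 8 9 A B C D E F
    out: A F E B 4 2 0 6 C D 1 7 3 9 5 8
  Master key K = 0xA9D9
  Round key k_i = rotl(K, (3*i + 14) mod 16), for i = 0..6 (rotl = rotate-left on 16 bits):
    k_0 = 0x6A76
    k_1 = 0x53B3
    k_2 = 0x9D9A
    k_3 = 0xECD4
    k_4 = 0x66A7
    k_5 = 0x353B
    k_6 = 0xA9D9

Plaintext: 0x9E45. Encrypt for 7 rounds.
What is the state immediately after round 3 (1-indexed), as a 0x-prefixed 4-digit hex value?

s_0 = plaintext = 0x9E45
s_1 = Round(s_0, k_0) = 0x4525
s_2 = Round(s_1, k_1) = 0x2595
s_3 = Round(s_2, k_2) = 0x958D
s_4 = Round(s_3, k_3) = 0x8DB8
s_5 = Round(s_4, k_4) = 0xB875
s_6 = Round(s_5, k_5) = 0x75FD
s_7 = Round(s_6, k_6) = 0xFD91

0x958D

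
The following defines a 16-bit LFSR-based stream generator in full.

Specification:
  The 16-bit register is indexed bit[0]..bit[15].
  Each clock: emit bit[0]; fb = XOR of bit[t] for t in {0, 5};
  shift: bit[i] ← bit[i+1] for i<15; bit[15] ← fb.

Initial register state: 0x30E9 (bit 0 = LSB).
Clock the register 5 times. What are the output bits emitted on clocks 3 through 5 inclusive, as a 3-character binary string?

010

reg_0 = 0x30E9
clock 1: out=1, reg = 0x1874
clock 2: out=0, reg = 0x8C3A
clock 3: out=0, reg = 0xC61D
clock 4: out=1, reg = 0xE30E
clock 5: out=0, reg = 0x7187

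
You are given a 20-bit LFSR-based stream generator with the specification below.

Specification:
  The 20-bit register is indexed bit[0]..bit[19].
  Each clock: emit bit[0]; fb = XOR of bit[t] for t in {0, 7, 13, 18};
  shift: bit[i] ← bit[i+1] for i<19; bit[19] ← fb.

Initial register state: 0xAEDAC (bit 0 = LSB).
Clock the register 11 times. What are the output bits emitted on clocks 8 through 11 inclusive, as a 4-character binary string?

reg_0 = 0xAEDAC
clock 1: out=0, reg = 0x576D6
clock 2: out=0, reg = 0xABB6B
clock 3: out=1, reg = 0x55DB5
clock 4: out=1, reg = 0xAAEDA
clock 5: out=0, reg = 0x5576D
clock 6: out=1, reg = 0x2ABB6
clock 7: out=0, reg = 0x155DB
clock 8: out=1, reg = 0x0AAED
clock 9: out=1, reg = 0x85576
clock 10: out=0, reg = 0x42ABB
clock 11: out=1, reg = 0x2155D

1101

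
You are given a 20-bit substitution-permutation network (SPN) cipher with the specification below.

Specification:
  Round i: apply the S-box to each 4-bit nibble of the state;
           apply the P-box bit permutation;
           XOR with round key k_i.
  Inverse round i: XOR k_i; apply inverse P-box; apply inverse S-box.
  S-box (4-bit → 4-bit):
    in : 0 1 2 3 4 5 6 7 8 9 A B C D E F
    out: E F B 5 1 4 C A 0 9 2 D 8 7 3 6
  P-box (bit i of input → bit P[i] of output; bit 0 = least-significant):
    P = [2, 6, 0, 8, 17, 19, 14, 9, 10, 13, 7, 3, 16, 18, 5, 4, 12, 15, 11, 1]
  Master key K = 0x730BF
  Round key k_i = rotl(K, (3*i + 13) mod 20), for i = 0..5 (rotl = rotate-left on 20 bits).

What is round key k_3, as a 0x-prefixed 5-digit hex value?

K = 0x730BF
k_0 = rotl(K, (3*0+13) mod 20) = rotl(K, 13) = 0x7EE61
k_1 = rotl(K, (3*1+13) mod 20) = rotl(K, 16) = 0xF730B
k_2 = rotl(K, (3*2+13) mod 20) = rotl(K, 19) = 0xB985F
k_3 = rotl(K, (3*3+13) mod 20) = rotl(K, 2) = 0xCC2FD

0xCC2FD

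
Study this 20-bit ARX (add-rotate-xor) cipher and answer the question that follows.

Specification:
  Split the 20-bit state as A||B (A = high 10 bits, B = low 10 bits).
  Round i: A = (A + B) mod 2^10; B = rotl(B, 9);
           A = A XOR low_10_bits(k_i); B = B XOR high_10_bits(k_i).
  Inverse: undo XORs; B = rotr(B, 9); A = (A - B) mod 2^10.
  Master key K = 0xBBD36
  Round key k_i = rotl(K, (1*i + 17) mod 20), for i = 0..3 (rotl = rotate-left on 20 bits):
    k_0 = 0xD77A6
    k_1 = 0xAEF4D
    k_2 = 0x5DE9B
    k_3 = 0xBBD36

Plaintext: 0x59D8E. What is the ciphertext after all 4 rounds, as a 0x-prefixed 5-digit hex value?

0xDBE89

s_0 = plaintext = 0x59D8E
s_1 = Round(s_0, k_0) = 0x54F9A
s_2 = Round(s_1, k_1) = 0xE8376
s_3 = Round(s_2, k_2) = 0x634CC
s_4 = Round(s_3, k_3) = 0xDBE89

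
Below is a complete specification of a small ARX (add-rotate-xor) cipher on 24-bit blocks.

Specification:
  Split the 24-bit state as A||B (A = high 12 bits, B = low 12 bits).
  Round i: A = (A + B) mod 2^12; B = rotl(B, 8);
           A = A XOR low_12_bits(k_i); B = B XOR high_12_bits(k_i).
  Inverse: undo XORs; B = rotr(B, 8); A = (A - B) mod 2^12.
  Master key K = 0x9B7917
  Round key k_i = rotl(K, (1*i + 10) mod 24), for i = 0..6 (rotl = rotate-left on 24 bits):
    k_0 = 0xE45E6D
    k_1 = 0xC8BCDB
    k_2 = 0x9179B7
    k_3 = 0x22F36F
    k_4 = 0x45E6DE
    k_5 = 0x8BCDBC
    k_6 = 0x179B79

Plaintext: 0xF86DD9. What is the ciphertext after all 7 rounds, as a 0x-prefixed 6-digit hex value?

s_0 = plaintext = 0xF86DD9
s_1 = Round(s_0, k_0) = 0x332798
s_2 = Round(s_1, k_1) = 0x6114F2
s_3 = Round(s_2, k_2) = 0x2B4B58
s_4 = Round(s_3, k_3) = 0xD63A9A
s_5 = Round(s_4, k_4) = 0x123EF7
s_6 = Round(s_5, k_5) = 0xDA6F53
s_7 = Round(s_6, k_6) = 0x78028C

0x78028C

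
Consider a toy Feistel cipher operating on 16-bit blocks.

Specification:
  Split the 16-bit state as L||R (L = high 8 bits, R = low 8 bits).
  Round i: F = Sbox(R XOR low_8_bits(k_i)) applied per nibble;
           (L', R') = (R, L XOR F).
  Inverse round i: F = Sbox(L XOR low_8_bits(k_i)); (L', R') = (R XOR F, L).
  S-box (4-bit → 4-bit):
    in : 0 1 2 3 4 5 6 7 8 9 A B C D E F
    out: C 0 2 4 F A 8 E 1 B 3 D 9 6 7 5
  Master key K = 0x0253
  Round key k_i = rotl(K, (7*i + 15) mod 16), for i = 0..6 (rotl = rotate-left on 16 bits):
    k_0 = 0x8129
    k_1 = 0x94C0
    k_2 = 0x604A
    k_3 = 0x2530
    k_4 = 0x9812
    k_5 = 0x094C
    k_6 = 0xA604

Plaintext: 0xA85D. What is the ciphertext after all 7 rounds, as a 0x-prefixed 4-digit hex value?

0xFACA

s_0 = plaintext = 0xA85D
s_1 = Round(s_0, k_0) = 0x5D47
s_2 = Round(s_1, k_1) = 0x4743
s_3 = Round(s_2, k_2) = 0x438C
s_4 = Round(s_3, k_3) = 0x8C9A
s_5 = Round(s_4, k_4) = 0x9A9D
s_6 = Round(s_5, k_5) = 0x9DFA
s_7 = Round(s_6, k_6) = 0xFACA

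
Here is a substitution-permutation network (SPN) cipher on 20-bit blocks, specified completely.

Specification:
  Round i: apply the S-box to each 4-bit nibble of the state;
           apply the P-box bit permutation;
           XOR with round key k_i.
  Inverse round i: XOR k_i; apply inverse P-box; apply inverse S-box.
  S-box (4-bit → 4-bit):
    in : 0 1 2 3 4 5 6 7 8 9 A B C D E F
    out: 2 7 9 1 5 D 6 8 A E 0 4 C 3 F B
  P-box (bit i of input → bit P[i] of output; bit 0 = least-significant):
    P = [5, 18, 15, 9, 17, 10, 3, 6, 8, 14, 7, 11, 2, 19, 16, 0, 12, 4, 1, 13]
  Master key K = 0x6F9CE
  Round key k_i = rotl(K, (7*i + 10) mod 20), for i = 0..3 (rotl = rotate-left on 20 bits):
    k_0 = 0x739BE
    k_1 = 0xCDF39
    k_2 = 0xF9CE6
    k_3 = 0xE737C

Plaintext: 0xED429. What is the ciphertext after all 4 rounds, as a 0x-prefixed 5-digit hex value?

0x407D2

s_0 = plaintext = 0xED429
s_1 = Round(s_0, k_0) = 0x98A68
s_2 = Round(s_1, k_1) = 0x0F922
s_3 = Round(s_2, k_2) = 0x5D613
s_4 = Round(s_3, k_3) = 0x407D2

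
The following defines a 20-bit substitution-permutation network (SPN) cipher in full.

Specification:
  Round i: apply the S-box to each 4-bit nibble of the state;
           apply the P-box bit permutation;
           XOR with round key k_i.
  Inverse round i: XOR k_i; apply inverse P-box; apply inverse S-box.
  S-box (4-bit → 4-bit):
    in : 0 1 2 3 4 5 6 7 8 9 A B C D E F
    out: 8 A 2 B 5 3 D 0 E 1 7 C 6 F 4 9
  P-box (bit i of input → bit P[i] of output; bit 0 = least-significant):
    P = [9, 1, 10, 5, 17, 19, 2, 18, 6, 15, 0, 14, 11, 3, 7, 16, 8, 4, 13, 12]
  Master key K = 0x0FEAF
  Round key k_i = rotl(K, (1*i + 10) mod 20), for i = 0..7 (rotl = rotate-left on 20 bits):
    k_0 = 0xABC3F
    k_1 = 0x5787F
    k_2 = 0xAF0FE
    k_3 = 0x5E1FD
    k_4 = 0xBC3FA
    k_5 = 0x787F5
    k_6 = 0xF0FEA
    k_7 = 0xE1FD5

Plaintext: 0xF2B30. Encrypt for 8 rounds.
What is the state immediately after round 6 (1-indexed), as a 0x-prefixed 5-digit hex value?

0x58FCD

s_0 = plaintext = 0xF2B30
s_1 = Round(s_0, k_0) = 0x4ED16
s_2 = Round(s_1, k_1) = 0x99F9E
s_3 = Round(s_2, k_2) = 0x8BDBE
s_4 = Round(s_3, k_3) = 0x01528
s_5 = Round(s_4, k_4) = 0x25790
s_6 = Round(s_5, k_5) = 0x58FCD
s_7 = Round(s_6, k_6) = 0x64814
s_8 = Round(s_7, k_7) = 0x2E054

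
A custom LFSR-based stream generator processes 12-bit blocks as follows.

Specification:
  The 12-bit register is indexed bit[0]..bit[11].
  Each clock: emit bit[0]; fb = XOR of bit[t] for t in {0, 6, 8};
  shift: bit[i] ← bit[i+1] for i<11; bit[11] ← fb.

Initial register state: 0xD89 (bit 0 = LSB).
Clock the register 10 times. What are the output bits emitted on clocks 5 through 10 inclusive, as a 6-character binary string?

reg_0 = 0xD89
clock 1: out=1, reg = 0x6C4
clock 2: out=0, reg = 0xB62
clock 3: out=0, reg = 0x5B1
clock 4: out=1, reg = 0x2D8
clock 5: out=0, reg = 0x96C
clock 6: out=0, reg = 0x4B6
clock 7: out=0, reg = 0x25B
clock 8: out=1, reg = 0x12D
clock 9: out=1, reg = 0x096
clock 10: out=0, reg = 0x04B

000110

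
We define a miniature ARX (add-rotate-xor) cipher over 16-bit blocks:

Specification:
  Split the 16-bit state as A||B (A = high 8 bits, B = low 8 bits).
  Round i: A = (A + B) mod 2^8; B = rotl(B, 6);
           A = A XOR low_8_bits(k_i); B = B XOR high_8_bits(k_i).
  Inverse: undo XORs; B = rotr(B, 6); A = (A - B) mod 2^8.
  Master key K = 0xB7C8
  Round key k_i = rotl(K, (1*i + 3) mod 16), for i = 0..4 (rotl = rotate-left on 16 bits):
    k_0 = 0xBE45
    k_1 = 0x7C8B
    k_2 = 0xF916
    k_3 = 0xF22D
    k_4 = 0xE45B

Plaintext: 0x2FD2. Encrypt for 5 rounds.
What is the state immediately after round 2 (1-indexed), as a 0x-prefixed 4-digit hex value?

0xC5FE

s_0 = plaintext = 0x2FD2
s_1 = Round(s_0, k_0) = 0x440A
s_2 = Round(s_1, k_1) = 0xC5FE
s_3 = Round(s_2, k_2) = 0xD546
s_4 = Round(s_3, k_3) = 0x3663
s_5 = Round(s_4, k_4) = 0xC23C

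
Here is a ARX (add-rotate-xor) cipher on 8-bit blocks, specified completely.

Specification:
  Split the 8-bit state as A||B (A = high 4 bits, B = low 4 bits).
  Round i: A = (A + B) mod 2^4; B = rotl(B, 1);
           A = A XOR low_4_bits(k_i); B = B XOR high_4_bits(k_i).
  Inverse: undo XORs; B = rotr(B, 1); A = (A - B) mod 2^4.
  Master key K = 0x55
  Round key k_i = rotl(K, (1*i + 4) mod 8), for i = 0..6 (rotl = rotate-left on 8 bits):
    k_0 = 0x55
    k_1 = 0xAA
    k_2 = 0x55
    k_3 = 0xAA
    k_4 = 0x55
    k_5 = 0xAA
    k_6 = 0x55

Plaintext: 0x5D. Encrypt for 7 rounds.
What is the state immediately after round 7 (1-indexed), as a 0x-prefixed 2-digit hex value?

s_0 = plaintext = 0x5D
s_1 = Round(s_0, k_0) = 0x7E
s_2 = Round(s_1, k_1) = 0xF7
s_3 = Round(s_2, k_2) = 0x3B
s_4 = Round(s_3, k_3) = 0x4D
s_5 = Round(s_4, k_4) = 0x4E
s_6 = Round(s_5, k_5) = 0x87
s_7 = Round(s_6, k_6) = 0xAB

0xAB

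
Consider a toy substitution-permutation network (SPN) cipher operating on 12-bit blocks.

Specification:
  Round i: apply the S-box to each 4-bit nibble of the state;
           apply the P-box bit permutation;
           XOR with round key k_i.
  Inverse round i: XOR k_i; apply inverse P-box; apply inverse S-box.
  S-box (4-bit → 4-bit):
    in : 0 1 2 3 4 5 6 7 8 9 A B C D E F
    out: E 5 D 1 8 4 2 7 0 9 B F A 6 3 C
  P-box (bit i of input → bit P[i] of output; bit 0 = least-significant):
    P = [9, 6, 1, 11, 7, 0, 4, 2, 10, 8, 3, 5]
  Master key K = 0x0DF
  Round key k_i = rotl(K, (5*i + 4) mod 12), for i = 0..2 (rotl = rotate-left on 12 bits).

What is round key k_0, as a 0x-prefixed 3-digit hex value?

K = 0x0DF
k_0 = rotl(K, (5*0+4) mod 12) = rotl(K, 4) = 0xDF0

0xDF0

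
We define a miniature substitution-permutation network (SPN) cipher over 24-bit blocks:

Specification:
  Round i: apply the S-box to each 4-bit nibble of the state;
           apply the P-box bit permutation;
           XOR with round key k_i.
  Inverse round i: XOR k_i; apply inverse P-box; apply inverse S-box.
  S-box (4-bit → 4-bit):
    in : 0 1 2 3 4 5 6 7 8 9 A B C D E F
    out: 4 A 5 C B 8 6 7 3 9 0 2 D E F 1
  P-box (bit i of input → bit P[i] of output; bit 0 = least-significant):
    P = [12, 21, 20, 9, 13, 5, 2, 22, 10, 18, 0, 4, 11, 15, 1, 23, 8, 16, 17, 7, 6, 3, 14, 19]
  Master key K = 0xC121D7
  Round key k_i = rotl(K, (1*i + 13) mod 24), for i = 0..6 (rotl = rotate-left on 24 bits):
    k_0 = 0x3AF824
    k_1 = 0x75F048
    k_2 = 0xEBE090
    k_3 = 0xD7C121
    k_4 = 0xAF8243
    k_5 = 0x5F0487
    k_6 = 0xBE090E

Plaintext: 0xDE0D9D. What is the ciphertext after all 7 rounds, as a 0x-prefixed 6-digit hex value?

s_0 = plaintext = 0xDE0D9D
s_1 = Round(s_0, k_0) = 0x459BBF
s_2 = Round(s_1, k_1) = 0xF9E8A0
s_3 = Round(s_2, k_2) = 0x7F6D52
s_4 = Round(s_3, k_3) = 0x83107A
s_5 = Round(s_4, k_4) = 0x2D22AE
s_6 = Round(s_5, k_5) = 0x6C5A44
s_7 = Round(s_6, k_6) = 0x5C7AA6

0x5C7AA6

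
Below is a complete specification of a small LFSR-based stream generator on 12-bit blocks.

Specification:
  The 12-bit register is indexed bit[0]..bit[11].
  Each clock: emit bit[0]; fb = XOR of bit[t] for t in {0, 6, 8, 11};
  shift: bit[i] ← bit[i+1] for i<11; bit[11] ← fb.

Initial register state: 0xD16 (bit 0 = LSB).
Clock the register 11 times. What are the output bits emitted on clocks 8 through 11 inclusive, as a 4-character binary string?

reg_0 = 0xD16
clock 1: out=0, reg = 0x68B
clock 2: out=1, reg = 0xB45
clock 3: out=1, reg = 0x5A2
clock 4: out=0, reg = 0xAD1
clock 5: out=1, reg = 0xD68
clock 6: out=0, reg = 0xEB4
clock 7: out=0, reg = 0xF5A
clock 8: out=0, reg = 0xFAD
clock 9: out=1, reg = 0xFD6
clock 10: out=0, reg = 0xFEB
clock 11: out=1, reg = 0x7F5

0101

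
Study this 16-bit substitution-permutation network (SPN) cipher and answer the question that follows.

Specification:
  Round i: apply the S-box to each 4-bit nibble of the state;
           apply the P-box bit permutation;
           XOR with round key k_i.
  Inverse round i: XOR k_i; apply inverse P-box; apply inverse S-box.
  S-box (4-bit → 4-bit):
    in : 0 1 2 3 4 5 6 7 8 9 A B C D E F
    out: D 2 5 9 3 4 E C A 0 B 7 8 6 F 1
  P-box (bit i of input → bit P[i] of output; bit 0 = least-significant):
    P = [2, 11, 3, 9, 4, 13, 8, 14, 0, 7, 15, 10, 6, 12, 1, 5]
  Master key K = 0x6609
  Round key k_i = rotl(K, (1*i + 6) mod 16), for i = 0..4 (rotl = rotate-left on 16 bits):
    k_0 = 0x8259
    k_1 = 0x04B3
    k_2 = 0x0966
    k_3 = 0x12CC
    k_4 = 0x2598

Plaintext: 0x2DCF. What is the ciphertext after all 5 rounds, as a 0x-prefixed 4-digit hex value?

0x9804

s_0 = plaintext = 0x2DCF
s_1 = Round(s_0, k_0) = 0x429F
s_2 = Round(s_1, k_1) = 0x94F6
s_3 = Round(s_2, k_2) = 0x03FF
s_4 = Round(s_3, k_3) = 0x16BB
s_5 = Round(s_4, k_4) = 0x9804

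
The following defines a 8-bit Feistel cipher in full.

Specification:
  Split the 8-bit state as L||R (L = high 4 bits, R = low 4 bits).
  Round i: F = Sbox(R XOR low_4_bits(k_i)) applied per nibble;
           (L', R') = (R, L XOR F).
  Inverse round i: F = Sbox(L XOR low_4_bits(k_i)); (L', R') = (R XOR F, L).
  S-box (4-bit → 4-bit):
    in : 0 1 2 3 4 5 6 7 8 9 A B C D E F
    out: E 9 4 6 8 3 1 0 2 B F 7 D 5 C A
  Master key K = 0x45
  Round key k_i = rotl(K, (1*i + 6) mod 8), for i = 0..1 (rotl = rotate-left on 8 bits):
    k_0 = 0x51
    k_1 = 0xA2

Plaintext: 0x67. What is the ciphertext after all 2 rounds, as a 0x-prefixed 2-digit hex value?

0x74

s_0 = plaintext = 0x67
s_1 = Round(s_0, k_0) = 0x77
s_2 = Round(s_1, k_1) = 0x74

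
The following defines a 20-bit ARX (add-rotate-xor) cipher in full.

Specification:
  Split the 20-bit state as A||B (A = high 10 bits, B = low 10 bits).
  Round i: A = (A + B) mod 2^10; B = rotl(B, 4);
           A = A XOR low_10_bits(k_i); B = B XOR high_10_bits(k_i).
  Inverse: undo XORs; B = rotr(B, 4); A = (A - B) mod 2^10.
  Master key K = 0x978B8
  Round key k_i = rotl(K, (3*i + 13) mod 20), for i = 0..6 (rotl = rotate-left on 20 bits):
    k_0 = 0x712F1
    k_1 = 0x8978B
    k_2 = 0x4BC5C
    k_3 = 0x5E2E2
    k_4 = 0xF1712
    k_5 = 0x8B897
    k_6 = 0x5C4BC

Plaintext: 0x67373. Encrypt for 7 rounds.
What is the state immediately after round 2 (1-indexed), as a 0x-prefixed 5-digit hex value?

s_0 = plaintext = 0x67373
s_1 = Round(s_0, k_0) = 0xFFAF9
s_2 = Round(s_1, k_1) = 0x5F1BE
s_3 = Round(s_2, k_2) = 0xD9AC9
s_4 = Round(s_3, k_3) = 0x335E3
s_5 = Round(s_4, k_4) = 0x689F2
s_6 = Round(s_5, k_5) = 0xC0D09
s_7 = Round(s_6, k_6) = 0x2C1E5

0x5F1BE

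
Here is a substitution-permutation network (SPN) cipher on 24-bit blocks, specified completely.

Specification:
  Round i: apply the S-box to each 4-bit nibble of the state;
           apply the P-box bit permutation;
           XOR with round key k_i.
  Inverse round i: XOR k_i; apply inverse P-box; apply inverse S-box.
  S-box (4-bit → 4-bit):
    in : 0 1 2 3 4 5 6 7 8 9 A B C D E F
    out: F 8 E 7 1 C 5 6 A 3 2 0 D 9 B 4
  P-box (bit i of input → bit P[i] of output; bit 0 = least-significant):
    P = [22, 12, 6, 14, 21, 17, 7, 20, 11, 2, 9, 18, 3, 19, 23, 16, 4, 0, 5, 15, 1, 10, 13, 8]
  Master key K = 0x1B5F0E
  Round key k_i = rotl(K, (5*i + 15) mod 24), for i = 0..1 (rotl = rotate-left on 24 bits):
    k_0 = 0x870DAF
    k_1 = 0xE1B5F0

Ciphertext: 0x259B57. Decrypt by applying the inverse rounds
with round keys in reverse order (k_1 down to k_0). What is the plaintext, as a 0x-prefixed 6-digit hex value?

s_0 = ciphertext = 0x259B57
s_1 = InvRound(s_0, k_1) = 0x37F0F4
s_2 = InvRound(s_1, k_0) = 0x0E64D2

0x0E64D2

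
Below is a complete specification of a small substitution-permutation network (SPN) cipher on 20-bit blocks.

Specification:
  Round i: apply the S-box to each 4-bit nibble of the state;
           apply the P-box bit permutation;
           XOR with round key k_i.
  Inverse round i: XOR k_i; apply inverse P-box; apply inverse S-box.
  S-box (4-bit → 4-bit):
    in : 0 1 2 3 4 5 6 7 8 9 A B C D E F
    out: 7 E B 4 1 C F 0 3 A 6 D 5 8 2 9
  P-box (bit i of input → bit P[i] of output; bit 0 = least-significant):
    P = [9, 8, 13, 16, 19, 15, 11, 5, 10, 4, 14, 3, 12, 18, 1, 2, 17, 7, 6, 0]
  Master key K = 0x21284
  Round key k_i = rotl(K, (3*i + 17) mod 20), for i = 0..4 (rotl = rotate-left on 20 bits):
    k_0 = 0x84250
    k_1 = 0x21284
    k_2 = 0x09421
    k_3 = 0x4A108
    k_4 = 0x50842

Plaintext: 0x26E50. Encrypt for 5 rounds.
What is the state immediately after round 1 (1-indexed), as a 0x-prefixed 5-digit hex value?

s_0 = plaintext = 0x26E50
s_1 = Round(s_0, k_0) = 0xE79E7
s_2 = Round(s_1, k_1) = 0x2921C
s_3 = Round(s_2, k_2) = 0x63A9C
s_4 = Round(s_3, k_3) = 0x643FB
s_5 = Round(s_4, k_4) = 0xE7AA3

0xE79E7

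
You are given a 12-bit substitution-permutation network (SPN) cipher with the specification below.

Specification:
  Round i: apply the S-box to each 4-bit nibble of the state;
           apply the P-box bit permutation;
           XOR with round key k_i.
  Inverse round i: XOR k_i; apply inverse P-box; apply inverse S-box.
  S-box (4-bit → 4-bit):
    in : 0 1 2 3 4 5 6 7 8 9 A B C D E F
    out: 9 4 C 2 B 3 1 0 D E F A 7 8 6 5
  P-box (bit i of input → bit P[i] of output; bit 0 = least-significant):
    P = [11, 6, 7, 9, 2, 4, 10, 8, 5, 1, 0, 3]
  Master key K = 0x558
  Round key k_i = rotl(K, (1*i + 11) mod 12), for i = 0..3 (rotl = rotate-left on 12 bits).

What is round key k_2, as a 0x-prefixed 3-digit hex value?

0xAB0

K = 0x558
k_0 = rotl(K, (1*0+11) mod 12) = rotl(K, 11) = 0x2AC
k_1 = rotl(K, (1*1+11) mod 12) = rotl(K, 0) = 0x558
k_2 = rotl(K, (1*2+11) mod 12) = rotl(K, 1) = 0xAB0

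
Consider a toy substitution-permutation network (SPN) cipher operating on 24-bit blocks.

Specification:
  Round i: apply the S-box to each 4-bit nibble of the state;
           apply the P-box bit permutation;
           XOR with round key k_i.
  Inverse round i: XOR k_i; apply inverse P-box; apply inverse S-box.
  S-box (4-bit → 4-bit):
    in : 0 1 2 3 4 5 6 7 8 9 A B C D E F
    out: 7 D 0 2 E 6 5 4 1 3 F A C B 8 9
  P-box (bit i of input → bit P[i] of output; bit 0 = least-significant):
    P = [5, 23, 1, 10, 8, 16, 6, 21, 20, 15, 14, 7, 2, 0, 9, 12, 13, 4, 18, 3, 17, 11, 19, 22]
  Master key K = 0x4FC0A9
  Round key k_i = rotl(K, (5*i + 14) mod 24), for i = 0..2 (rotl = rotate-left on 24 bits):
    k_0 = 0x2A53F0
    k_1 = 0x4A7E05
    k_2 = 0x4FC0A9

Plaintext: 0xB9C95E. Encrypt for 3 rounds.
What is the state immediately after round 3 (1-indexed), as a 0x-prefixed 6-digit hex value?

s_0 = plaintext = 0xB9C95E
s_1 = Round(s_0, k_0) = 0x7BEDA0
s_2 = Round(s_1, k_1) = 0xF3EFFF
s_3 = Round(s_2, k_2) = 0x3DD519

0x3DD519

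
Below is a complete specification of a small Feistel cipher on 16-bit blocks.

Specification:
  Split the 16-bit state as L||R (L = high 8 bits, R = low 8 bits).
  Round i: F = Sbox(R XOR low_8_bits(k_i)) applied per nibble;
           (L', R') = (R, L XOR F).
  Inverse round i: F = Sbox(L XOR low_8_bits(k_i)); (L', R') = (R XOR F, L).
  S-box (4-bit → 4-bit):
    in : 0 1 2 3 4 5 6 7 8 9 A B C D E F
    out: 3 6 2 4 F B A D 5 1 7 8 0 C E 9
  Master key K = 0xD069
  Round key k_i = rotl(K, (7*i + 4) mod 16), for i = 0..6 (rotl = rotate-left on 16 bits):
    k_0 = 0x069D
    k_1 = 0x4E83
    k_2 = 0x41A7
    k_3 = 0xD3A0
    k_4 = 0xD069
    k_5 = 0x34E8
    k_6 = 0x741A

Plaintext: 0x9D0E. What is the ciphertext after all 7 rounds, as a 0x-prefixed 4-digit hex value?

s_0 = plaintext = 0x9D0E
s_1 = Round(s_0, k_0) = 0x0E89
s_2 = Round(s_1, k_1) = 0x8939
s_3 = Round(s_2, k_2) = 0x3997
s_4 = Round(s_3, k_3) = 0x9774
s_5 = Round(s_4, k_4) = 0x74FB
s_6 = Round(s_5, k_5) = 0xFB10
s_7 = Round(s_6, k_6) = 0x10CC

0x10CC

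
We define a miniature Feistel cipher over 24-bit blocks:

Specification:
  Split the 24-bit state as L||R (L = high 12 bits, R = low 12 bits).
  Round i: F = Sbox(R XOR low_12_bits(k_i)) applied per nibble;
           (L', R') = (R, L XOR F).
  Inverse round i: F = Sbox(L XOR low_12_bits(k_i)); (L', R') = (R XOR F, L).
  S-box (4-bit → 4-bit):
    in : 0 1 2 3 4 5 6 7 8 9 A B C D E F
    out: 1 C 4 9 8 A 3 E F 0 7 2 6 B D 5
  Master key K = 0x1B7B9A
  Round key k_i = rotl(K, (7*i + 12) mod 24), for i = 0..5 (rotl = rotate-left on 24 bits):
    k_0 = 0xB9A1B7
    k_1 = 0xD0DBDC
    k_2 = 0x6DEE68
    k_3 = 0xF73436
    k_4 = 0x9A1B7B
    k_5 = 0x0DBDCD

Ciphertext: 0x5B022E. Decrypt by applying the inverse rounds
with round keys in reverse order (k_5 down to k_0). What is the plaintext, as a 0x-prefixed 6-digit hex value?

0x4870EF

s_0 = ciphertext = 0x5B022E
s_1 = InvRound(s_0, k_5) = 0xDC55B0
s_2 = InvRound(s_1, k_4) = 0x69DDC5
s_3 = InvRound(s_2, k_3) = 0x9B769D
s_4 = InvRound(s_3, k_2) = 0x8289B7
s_5 = InvRound(s_4, k_1) = 0x0EF828
s_6 = InvRound(s_5, k_0) = 0x4870EF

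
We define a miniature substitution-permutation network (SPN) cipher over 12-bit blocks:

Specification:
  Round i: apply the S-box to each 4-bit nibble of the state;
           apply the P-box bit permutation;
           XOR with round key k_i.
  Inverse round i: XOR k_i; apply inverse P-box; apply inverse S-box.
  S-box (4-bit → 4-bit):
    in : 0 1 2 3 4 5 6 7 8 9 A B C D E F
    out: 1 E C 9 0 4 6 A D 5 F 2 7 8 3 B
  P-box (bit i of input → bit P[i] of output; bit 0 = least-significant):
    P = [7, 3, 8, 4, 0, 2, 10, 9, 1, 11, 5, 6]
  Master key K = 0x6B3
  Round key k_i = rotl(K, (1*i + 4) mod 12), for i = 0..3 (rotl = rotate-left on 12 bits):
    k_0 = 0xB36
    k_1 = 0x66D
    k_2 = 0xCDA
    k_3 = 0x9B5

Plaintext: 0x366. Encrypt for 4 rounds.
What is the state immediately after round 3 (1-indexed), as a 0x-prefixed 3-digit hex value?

s_0 = plaintext = 0x366
s_1 = Round(s_0, k_0) = 0xE78
s_2 = Round(s_1, k_1) = 0xDFB
s_3 = Round(s_2, k_2) = 0xE97
s_4 = Round(s_3, k_3) = 0x5AE

0xE97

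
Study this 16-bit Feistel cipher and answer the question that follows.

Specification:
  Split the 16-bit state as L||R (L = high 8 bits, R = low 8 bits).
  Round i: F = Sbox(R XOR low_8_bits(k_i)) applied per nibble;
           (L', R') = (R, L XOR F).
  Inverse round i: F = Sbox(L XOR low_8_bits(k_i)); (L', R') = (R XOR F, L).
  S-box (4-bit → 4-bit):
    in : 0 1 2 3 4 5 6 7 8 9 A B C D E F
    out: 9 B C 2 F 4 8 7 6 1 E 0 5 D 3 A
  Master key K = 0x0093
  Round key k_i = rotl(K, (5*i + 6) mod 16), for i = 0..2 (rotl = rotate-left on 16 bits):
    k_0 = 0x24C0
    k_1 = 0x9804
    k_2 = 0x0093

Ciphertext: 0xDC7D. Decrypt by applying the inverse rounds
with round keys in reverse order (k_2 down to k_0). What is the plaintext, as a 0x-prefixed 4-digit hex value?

s_0 = ciphertext = 0xDC7D
s_1 = InvRound(s_0, k_2) = 0x87DC
s_2 = InvRound(s_1, k_1) = 0xBE87
s_3 = InvRound(s_2, k_0) = 0xF4BE

0xF4BE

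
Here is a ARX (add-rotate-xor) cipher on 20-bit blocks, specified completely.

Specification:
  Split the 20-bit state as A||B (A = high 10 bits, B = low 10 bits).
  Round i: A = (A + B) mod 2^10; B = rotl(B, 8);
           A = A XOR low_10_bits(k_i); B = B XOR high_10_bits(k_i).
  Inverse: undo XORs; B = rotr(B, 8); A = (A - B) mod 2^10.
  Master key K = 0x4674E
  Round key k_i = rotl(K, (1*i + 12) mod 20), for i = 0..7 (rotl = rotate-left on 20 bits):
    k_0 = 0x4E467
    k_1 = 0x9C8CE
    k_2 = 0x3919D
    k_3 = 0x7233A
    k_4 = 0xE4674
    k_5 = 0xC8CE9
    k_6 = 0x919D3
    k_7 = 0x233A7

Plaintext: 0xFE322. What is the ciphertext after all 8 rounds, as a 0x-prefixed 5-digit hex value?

s_0 = plaintext = 0xFE322
s_1 = Round(s_0, k_0) = 0xDF7F1
s_2 = Round(s_1, k_1) = 0xE838E
s_3 = Round(s_2, k_2) = 0xACE07
s_4 = Round(s_3, k_3) = 0xE0249
s_5 = Round(s_4, k_4) = 0xEF603
s_6 = Round(s_5, k_5) = 0x4A4A3
s_7 = Round(s_6, k_6) = 0x07D6E
s_8 = Round(s_7, k_7) = 0x8AAD7

0x8AAD7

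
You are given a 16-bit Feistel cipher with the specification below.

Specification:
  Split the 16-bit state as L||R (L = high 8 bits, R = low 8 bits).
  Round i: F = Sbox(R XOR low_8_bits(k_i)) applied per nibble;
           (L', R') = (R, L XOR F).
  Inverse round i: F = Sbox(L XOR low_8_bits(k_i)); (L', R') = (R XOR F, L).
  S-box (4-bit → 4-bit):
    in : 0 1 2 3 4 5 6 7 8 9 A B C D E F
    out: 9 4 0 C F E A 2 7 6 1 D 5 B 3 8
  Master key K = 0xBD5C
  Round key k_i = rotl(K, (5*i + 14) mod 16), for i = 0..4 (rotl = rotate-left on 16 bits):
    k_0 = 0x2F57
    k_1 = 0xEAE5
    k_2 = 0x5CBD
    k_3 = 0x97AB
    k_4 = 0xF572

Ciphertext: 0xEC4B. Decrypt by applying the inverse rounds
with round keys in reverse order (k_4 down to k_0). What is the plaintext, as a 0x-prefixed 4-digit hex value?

s_0 = ciphertext = 0xEC4B
s_1 = InvRound(s_0, k_4) = 0x28EC
s_2 = InvRound(s_1, k_3) = 0x9028
s_3 = InvRound(s_2, k_2) = 0x2390
s_4 = InvRound(s_3, k_1) = 0xCA23
s_5 = InvRound(s_4, k_0) = 0x48CA

0x48CA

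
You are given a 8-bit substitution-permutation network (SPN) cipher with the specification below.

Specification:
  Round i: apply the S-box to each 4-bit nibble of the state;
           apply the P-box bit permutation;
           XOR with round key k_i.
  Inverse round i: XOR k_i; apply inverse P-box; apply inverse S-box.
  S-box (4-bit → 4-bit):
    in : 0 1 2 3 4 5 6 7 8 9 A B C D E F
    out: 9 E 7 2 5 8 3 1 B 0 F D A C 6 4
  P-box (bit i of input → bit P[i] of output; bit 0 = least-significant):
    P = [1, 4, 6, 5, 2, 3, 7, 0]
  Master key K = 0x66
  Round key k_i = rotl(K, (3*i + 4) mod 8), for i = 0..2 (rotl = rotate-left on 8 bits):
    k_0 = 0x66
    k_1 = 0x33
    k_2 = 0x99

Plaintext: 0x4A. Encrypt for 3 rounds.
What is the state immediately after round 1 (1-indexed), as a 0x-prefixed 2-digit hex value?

0x90

s_0 = plaintext = 0x4A
s_1 = Round(s_0, k_0) = 0x90
s_2 = Round(s_1, k_1) = 0x11
s_3 = Round(s_2, k_2) = 0x60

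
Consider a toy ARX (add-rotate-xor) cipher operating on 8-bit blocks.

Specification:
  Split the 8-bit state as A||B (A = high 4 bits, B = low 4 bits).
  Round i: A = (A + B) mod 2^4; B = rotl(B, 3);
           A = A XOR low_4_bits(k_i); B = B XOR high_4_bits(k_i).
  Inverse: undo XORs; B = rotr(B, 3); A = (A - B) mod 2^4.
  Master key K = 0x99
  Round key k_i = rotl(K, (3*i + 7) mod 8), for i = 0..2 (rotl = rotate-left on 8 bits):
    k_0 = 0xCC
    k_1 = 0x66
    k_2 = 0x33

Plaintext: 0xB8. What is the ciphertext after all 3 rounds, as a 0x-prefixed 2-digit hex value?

0x02

s_0 = plaintext = 0xB8
s_1 = Round(s_0, k_0) = 0xF8
s_2 = Round(s_1, k_1) = 0x12
s_3 = Round(s_2, k_2) = 0x02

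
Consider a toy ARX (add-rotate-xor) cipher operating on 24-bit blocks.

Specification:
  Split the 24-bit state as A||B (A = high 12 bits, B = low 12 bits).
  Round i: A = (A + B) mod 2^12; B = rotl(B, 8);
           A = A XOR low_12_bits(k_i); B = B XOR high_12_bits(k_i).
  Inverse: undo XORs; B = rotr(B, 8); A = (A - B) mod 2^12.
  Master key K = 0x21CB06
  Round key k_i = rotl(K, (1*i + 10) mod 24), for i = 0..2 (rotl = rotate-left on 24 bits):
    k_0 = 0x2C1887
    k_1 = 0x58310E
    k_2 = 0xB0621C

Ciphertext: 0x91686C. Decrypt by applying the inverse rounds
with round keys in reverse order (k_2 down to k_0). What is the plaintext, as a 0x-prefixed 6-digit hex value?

0xFC1C20

s_0 = ciphertext = 0x91686C
s_1 = InvRound(s_0, k_2) = 0x4676A3
s_2 = InvRound(s_1, k_1) = 0x366203
s_3 = InvRound(s_2, k_0) = 0xFC1C20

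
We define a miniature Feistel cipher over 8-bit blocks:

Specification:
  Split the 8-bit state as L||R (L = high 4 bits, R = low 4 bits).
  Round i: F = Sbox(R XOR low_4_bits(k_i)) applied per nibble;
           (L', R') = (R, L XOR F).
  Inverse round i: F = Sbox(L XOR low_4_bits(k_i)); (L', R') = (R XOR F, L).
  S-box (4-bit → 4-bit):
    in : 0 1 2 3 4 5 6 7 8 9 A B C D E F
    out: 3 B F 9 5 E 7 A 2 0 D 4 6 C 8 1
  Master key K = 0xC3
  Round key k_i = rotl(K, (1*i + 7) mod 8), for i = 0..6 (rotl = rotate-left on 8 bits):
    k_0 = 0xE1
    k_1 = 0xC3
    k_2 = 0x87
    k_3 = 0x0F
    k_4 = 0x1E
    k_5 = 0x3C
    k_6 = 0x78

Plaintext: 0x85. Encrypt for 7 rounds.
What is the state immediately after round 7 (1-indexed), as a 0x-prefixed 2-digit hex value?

0x53

s_0 = plaintext = 0x85
s_1 = Round(s_0, k_0) = 0x5D
s_2 = Round(s_1, k_1) = 0xDD
s_3 = Round(s_2, k_2) = 0xD0
s_4 = Round(s_3, k_3) = 0x0C
s_5 = Round(s_4, k_4) = 0xCF
s_6 = Round(s_5, k_5) = 0xF5
s_7 = Round(s_6, k_6) = 0x53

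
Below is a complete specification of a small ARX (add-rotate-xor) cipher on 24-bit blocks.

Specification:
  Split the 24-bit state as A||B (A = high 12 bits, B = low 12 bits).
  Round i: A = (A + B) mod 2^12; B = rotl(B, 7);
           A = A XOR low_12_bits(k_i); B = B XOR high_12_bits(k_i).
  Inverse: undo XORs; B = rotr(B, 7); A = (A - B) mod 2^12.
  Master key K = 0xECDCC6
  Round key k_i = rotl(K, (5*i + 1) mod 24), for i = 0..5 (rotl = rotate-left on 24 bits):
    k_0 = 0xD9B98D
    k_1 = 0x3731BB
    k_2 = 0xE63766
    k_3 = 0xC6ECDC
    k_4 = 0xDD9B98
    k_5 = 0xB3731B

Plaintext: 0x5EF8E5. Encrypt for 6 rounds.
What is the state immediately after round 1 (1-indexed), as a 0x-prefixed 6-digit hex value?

0x759F5C

s_0 = plaintext = 0x5EF8E5
s_1 = Round(s_0, k_0) = 0x759F5C
s_2 = Round(s_1, k_1) = 0x70ED09
s_3 = Round(s_2, k_2) = 0x371A8B
s_4 = Round(s_3, k_3) = 0x1209BA
s_5 = Round(s_4, k_4) = 0x142094
s_6 = Round(s_5, k_5) = 0x2CD133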